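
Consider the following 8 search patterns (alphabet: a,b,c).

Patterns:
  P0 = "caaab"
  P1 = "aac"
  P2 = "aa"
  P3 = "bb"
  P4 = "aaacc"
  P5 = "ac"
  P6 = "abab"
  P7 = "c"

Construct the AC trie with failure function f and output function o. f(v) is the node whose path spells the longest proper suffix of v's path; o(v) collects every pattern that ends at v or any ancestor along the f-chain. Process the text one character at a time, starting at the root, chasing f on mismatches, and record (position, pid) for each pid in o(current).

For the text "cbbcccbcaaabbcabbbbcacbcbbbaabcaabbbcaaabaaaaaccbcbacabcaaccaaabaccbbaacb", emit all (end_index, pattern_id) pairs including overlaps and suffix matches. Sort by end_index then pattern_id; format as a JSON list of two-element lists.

Build automaton:
Trie nodes:
  0='ε' goto a→6 b→9 c→1
  1='c' goto a→2  ←P7
  2='ca' goto a→3
  3='caa' goto a→4
  4='caaa' goto b→5
  5='caaab' goto ·  ←P0
  6='a' goto a→7 b→15 c→14
  7='aa' goto a→11 c→8  ←P2
  8='aac' goto ·  ←P1
  9='b' goto b→10
  10='bb' goto ·  ←P3
  11='aaa' goto c→12
  12='aaac' goto c→13
  13='aaacc' goto ·  ←P4
  14='ac' goto ·  ←P5
  15='ab' goto a→16
  16='aba' goto b→17
  17='abab' goto ·  ←P6

Failure links (BFS by depth):
  fail(1) 'c': from fail(0)=0 chase 'c': 0 ⇒ 0;  out={7}∪out(0)={7}
  fail(6) 'a': from fail(0)=0 chase 'a': 0 ⇒ 0;  out=∅∪out(0)=∅
  fail(9) 'b': from fail(0)=0 chase 'b': 0 ⇒ 0;  out=∅∪out(0)=∅
  fail(2) 'ca': from fail(1)=0 chase 'a': 0 ⇒ 6;  out=∅∪out(6)=∅
  fail(7) 'aa': from fail(6)=0 chase 'a': 0 ⇒ 6;  out={2}∪out(6)={2}
  fail(10) 'bb': from fail(9)=0 chase 'b': 0 ⇒ 9;  out={3}∪out(9)={3}
  fail(14) 'ac': from fail(6)=0 chase 'c': 0 ⇒ 1;  out={5}∪out(1)={5,7}
  fail(15) 'ab': from fail(6)=0 chase 'b': 0 ⇒ 9;  out=∅∪out(9)=∅
  fail(3) 'caa': from fail(2)=6 chase 'a': 6 ⇒ 7;  out=∅∪out(7)={2}
  fail(8) 'aac': from fail(7)=6 chase 'c': 6 ⇒ 14;  out={1}∪out(14)={1,5,7}
  fail(11) 'aaa': from fail(7)=6 chase 'a': 6 ⇒ 7;  out=∅∪out(7)={2}
  fail(16) 'aba': from fail(15)=9 chase 'a': 9→0 ⇒ 6;  out=∅∪out(6)=∅
  fail(4) 'caaa': from fail(3)=7 chase 'a': 7 ⇒ 11;  out=∅∪out(11)={2}
  fail(12) 'aaac': from fail(11)=7 chase 'c': 7 ⇒ 8;  out=∅∪out(8)={1,5,7}
  fail(17) 'abab': from fail(16)=6 chase 'b': 6 ⇒ 15;  out={6}∪out(15)={6}
  fail(5) 'caaab': from fail(4)=11 chase 'b': 11→7→6 ⇒ 15;  out={0}∪out(15)={0}
  fail(13) 'aaacc': from fail(12)=8 chase 'c': 8→14→1→0 ⇒ 1;  out={4}∪out(1)={4,7}

Run:
i=0 'c': node 0→1  → match P7@[0:0]
i=1 'b': node 1→9 (via fail)
i=2 'b': node 9→10  → match P3@[1:2]
i=3 'c': node 10→1 (via fail)  → match P7@[3:3]
i=4 'c': node 1→1 (via fail)  → match P7@[4:4]
i=5 'c': node 1→1 (via fail)  → match P7@[5:5]
i=6 'b': node 1→9 (via fail)
i=7 'c': node 9→1 (via fail)  → match P7@[7:7]
i=8 'a': node 1→2
i=9 'a': node 2→3  → match P2@[8:9]
i=10 'a': node 3→4  → match P2@[9:10]
i=11 'b': node 4→5  → match P0@[7:11]
i=12 'b': node 5→10 (via fail)  → match P3@[11:12]
i=13 'c': node 10→1 (via fail)  → match P7@[13:13]
i=14 'a': node 1→2
i=15 'b': node 2→15 (via fail)
i=16 'b': node 15→10 (via fail)  → match P3@[15:16]
i=17 'b': node 10→10 (via fail)  → match P3@[16:17]
i=18 'b': node 10→10 (via fail)  → match P3@[17:18]
i=19 'c': node 10→1 (via fail)  → match P7@[19:19]
i=20 'a': node 1→2
i=21 'c': node 2→14 (via fail)  → match P5@[20:21],P7@[21:21]
i=22 'b': node 14→9 (via fail)
i=23 'c': node 9→1 (via fail)  → match P7@[23:23]
i=24 'b': node 1→9 (via fail)
i=25 'b': node 9→10  → match P3@[24:25]
i=26 'b': node 10→10 (via fail)  → match P3@[25:26]
i=27 'a': node 10→6 (via fail)
i=28 'a': node 6→7  → match P2@[27:28]
i=29 'b': node 7→15 (via fail)
i=30 'c': node 15→1 (via fail)  → match P7@[30:30]
i=31 'a': node 1→2
i=32 'a': node 2→3  → match P2@[31:32]
i=33 'b': node 3→15 (via fail)
i=34 'b': node 15→10 (via fail)  → match P3@[33:34]
i=35 'b': node 10→10 (via fail)  → match P3@[34:35]
i=36 'c': node 10→1 (via fail)  → match P7@[36:36]
i=37 'a': node 1→2
i=38 'a': node 2→3  → match P2@[37:38]
i=39 'a': node 3→4  → match P2@[38:39]
i=40 'b': node 4→5  → match P0@[36:40]
i=41 'a': node 5→16 (via fail)
i=42 'a': node 16→7 (via fail)  → match P2@[41:42]
i=43 'a': node 7→11  → match P2@[42:43]
i=44 'a': node 11→11 (via fail)  → match P2@[43:44]
i=45 'a': node 11→11 (via fail)  → match P2@[44:45]
i=46 'c': node 11→12  → match P1@[44:46],P5@[45:46],P7@[46:46]
i=47 'c': node 12→13  → match P4@[43:47],P7@[47:47]
i=48 'b': node 13→9 (via fail)
i=49 'c': node 9→1 (via fail)  → match P7@[49:49]
i=50 'b': node 1→9 (via fail)
i=51 'a': node 9→6 (via fail)
i=52 'c': node 6→14  → match P5@[51:52],P7@[52:52]
i=53 'a': node 14→2 (via fail)
i=54 'b': node 2→15 (via fail)
i=55 'c': node 15→1 (via fail)  → match P7@[55:55]
i=56 'a': node 1→2
i=57 'a': node 2→3  → match P2@[56:57]
i=58 'c': node 3→8 (via fail)  → match P1@[56:58],P5@[57:58],P7@[58:58]
i=59 'c': node 8→1 (via fail)  → match P7@[59:59]
i=60 'a': node 1→2
i=61 'a': node 2→3  → match P2@[60:61]
i=62 'a': node 3→4  → match P2@[61:62]
i=63 'b': node 4→5  → match P0@[59:63]
i=64 'a': node 5→16 (via fail)
i=65 'c': node 16→14 (via fail)  → match P5@[64:65],P7@[65:65]
i=66 'c': node 14→1 (via fail)  → match P7@[66:66]
i=67 'b': node 1→9 (via fail)
i=68 'b': node 9→10  → match P3@[67:68]
i=69 'a': node 10→6 (via fail)
i=70 'a': node 6→7  → match P2@[69:70]
i=71 'c': node 7→8  → match P1@[69:71],P5@[70:71],P7@[71:71]
i=72 'b': node 8→9 (via fail)

Result: [[0,7],[2,3],[3,7],[4,7],[5,7],[7,7],[9,2],[10,2],[11,0],[12,3],[13,7],[16,3],[17,3],[18,3],[19,7],[21,5],[21,7],[23,7],[25,3],[26,3],[28,2],[30,7],[32,2],[34,3],[35,3],[36,7],[38,2],[39,2],[40,0],[42,2],[43,2],[44,2],[45,2],[46,1],[46,5],[46,7],[47,4],[47,7],[49,7],[52,5],[52,7],[55,7],[57,2],[58,1],[58,5],[58,7],[59,7],[61,2],[62,2],[63,0],[65,5],[65,7],[66,7],[68,3],[70,2],[71,1],[71,5],[71,7]]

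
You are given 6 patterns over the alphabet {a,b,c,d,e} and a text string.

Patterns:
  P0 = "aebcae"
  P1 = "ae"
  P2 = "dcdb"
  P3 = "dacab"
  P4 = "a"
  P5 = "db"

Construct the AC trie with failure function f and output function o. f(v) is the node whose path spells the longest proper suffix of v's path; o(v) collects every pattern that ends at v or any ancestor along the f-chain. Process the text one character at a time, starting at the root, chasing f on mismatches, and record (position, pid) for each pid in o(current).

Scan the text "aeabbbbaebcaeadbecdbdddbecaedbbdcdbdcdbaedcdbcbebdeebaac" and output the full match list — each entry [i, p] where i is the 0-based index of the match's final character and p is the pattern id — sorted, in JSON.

Build automaton:
Trie nodes:
  0='ε' goto a→1 d→7
  1='a' goto e→2  ←P4
  2='ae' goto b→3  ←P1
  3='aeb' goto c→4
  4='aebc' goto a→5
  5='aebca' goto e→6
  6='aebcae' goto ·  ←P0
  7='d' goto a→11 b→15 c→8
  8='dc' goto d→9
  9='dcd' goto b→10
  10='dcdb' goto ·  ←P2
  11='da' goto c→12
  12='dac' goto a→13
  13='daca' goto b→14
  14='dacab' goto ·  ←P3
  15='db' goto ·  ←P5

Failure links (BFS by depth):
  fail(1) 'a': from fail(0)=0 chase 'a': 0 ⇒ 0;  out={4}∪out(0)={4}
  fail(7) 'd': from fail(0)=0 chase 'd': 0 ⇒ 0;  out=∅∪out(0)=∅
  fail(2) 'ae': from fail(1)=0 chase 'e': 0 ⇒ 0;  out={1}∪out(0)={1}
  fail(8) 'dc': from fail(7)=0 chase 'c': 0 ⇒ 0;  out=∅∪out(0)=∅
  fail(11) 'da': from fail(7)=0 chase 'a': 0 ⇒ 1;  out=∅∪out(1)={4}
  fail(15) 'db': from fail(7)=0 chase 'b': 0 ⇒ 0;  out={5}∪out(0)={5}
  fail(3) 'aeb': from fail(2)=0 chase 'b': 0 ⇒ 0;  out=∅∪out(0)=∅
  fail(9) 'dcd': from fail(8)=0 chase 'd': 0 ⇒ 7;  out=∅∪out(7)=∅
  fail(12) 'dac': from fail(11)=1 chase 'c': 1→0 ⇒ 0;  out=∅∪out(0)=∅
  fail(4) 'aebc': from fail(3)=0 chase 'c': 0 ⇒ 0;  out=∅∪out(0)=∅
  fail(10) 'dcdb': from fail(9)=7 chase 'b': 7 ⇒ 15;  out={2}∪out(15)={2,5}
  fail(13) 'daca': from fail(12)=0 chase 'a': 0 ⇒ 1;  out=∅∪out(1)={4}
  fail(5) 'aebca': from fail(4)=0 chase 'a': 0 ⇒ 1;  out=∅∪out(1)={4}
  fail(14) 'dacab': from fail(13)=1 chase 'b': 1→0 ⇒ 0;  out={3}∪out(0)={3}
  fail(6) 'aebcae': from fail(5)=1 chase 'e': 1 ⇒ 2;  out={0}∪out(2)={0,1}

Run:
pos 0 'a': at 1  → match P4@[0:0]
pos 1 'e': at 2  → match P1@[0:1]
pos 2 'a': at 1 ·f  → match P4@[2:2]
pos 3 'b': at 0 ·f
pos 4 'b': at 0
pos 5 'b': at 0
pos 6 'b': at 0
pos 7 'a': at 1  → match P4@[7:7]
pos 8 'e': at 2  → match P1@[7:8]
pos 9 'b': at 3
pos 10 'c': at 4
pos 11 'a': at 5  → match P4@[11:11]
pos 12 'e': at 6  → match P0@[7:12],P1@[11:12]
pos 13 'a': at 1 ·f  → match P4@[13:13]
pos 14 'd': at 7 ·f
pos 15 'b': at 15  → match P5@[14:15]
pos 16 'e': at 0 ·f
pos 17 'c': at 0
pos 18 'd': at 7
pos 19 'b': at 15  → match P5@[18:19]
pos 20 'd': at 7 ·f
pos 21 'd': at 7 ·f
pos 22 'd': at 7 ·f
pos 23 'b': at 15  → match P5@[22:23]
pos 24 'e': at 0 ·f
pos 25 'c': at 0
pos 26 'a': at 1  → match P4@[26:26]
pos 27 'e': at 2  → match P1@[26:27]
pos 28 'd': at 7 ·f
pos 29 'b': at 15  → match P5@[28:29]
pos 30 'b': at 0 ·f
pos 31 'd': at 7
pos 32 'c': at 8
pos 33 'd': at 9
pos 34 'b': at 10  → match P2@[31:34],P5@[33:34]
pos 35 'd': at 7 ·f
pos 36 'c': at 8
pos 37 'd': at 9
pos 38 'b': at 10  → match P2@[35:38],P5@[37:38]
pos 39 'a': at 1 ·f  → match P4@[39:39]
pos 40 'e': at 2  → match P1@[39:40]
pos 41 'd': at 7 ·f
pos 42 'c': at 8
pos 43 'd': at 9
pos 44 'b': at 10  → match P2@[41:44],P5@[43:44]
pos 45 'c': at 0 ·f
pos 46 'b': at 0
pos 47 'e': at 0
pos 48 'b': at 0
pos 49 'd': at 7
pos 50 'e': at 0 ·f
pos 51 'e': at 0
pos 52 'b': at 0
pos 53 'a': at 1  → match P4@[53:53]
pos 54 'a': at 1 ·f  → match P4@[54:54]
pos 55 'c': at 0 ·f

Result: [[0,4],[1,1],[2,4],[7,4],[8,1],[11,4],[12,0],[12,1],[13,4],[15,5],[19,5],[23,5],[26,4],[27,1],[29,5],[34,2],[34,5],[38,2],[38,5],[39,4],[40,1],[44,2],[44,5],[53,4],[54,4]]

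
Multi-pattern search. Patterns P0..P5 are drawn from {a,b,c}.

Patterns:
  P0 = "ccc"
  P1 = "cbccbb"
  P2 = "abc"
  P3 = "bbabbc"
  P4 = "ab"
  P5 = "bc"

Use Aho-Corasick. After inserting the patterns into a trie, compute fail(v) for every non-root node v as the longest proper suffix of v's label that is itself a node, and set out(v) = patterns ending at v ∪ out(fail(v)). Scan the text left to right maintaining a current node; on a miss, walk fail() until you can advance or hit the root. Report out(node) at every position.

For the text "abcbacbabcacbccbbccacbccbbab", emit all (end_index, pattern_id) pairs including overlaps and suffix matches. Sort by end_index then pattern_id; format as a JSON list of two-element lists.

Construct AC machine:
Trie nodes:
  n0 'ε': a→9 b→12 c→1
  n1 'c': b→4 c→2
  n2 'cc': c→3
  n3 'ccc': ·  ←P0
  n4 'cb': c→5
  n5 'cbc': c→6
  n6 'cbcc': b→7
  n7 'cbccb': b→8
  n8 'cbccbb': ·  ←P1
  n9 'a': b→10
  n10 'ab': c→11  ←P4
  n11 'abc': ·  ←P2
  n12 'b': b→13 c→18
  n13 'bb': a→14
  n14 'bba': b→15
  n15 'bbab': b→16
  n16 'bbabb': c→17
  n17 'bbabbc': ·  ←P3
  n18 'bc': ·  ←P5

Failure links (BFS by depth):
  n1('c'): parent n0 fail=0; on 'c' 0 → fail=0;  out ∅∪∅=∅
  n9('a'): parent n0 fail=0; on 'a' 0 → fail=0;  out ∅∪∅=∅
  n12('b'): parent n0 fail=0; on 'b' 0 → fail=0;  out ∅∪∅=∅
  n2('cc'): parent n1 fail=0; on 'c' 0 → fail=1;  out ∅∪∅=∅
  n4('cb'): parent n1 fail=0; on 'b' 0 → fail=12;  out ∅∪∅=∅
  n10('ab'): parent n9 fail=0; on 'b' 0 → fail=12;  out {4}∪∅={4}
  n13('bb'): parent n12 fail=0; on 'b' 0 → fail=12;  out ∅∪∅=∅
  n18('bc'): parent n12 fail=0; on 'c' 0 → fail=1;  out {5}∪∅={5}
  n3('ccc'): parent n2 fail=1; on 'c' 1 → fail=2;  out {0}∪∅={0}
  n5('cbc'): parent n4 fail=12; on 'c' 12 → fail=18;  out ∅∪{5}={5}
  n11('abc'): parent n10 fail=12; on 'c' 12 → fail=18;  out {2}∪{5}={2,5}
  n14('bba'): parent n13 fail=12; on 'a' 12→0 → fail=9;  out ∅∪∅=∅
  n6('cbcc'): parent n5 fail=18; on 'c' 18→1 → fail=2;  out ∅∪∅=∅
  n15('bbab'): parent n14 fail=9; on 'b' 9 → fail=10;  out ∅∪{4}={4}
  n7('cbccb'): parent n6 fail=2; on 'b' 2→1 → fail=4;  out ∅∪∅=∅
  n16('bbabb'): parent n15 fail=10; on 'b' 10→12 → fail=13;  out ∅∪∅=∅
  n8('cbccbb'): parent n7 fail=4; on 'b' 4→12 → fail=13;  out {1}∪∅={1}
  n17('bbabbc'): parent n16 fail=13; on 'c' 13→12 → fail=18;  out {3}∪{5}={3,5}

Run:
pos 0 'a': at 9
pos 1 'b': at 10  → match P4@[0:1]
pos 2 'c': at 11  → match P2@[0:2],P5@[1:2]
pos 3 'b': at 4 (fail-walked)
pos 4 'a': at 9 (fail-walked)
pos 5 'c': at 1 (fail-walked)
pos 6 'b': at 4
pos 7 'a': at 9 (fail-walked)
pos 8 'b': at 10  → match P4@[7:8]
pos 9 'c': at 11  → match P2@[7:9],P5@[8:9]
pos 10 'a': at 9 (fail-walked)
pos 11 'c': at 1 (fail-walked)
pos 12 'b': at 4
pos 13 'c': at 5  → match P5@[12:13]
pos 14 'c': at 6
pos 15 'b': at 7
pos 16 'b': at 8  → match P1@[11:16]
pos 17 'c': at 18 (fail-walked)  → match P5@[16:17]
pos 18 'c': at 2 (fail-walked)
pos 19 'a': at 9 (fail-walked)
pos 20 'c': at 1 (fail-walked)
pos 21 'b': at 4
pos 22 'c': at 5  → match P5@[21:22]
pos 23 'c': at 6
pos 24 'b': at 7
pos 25 'b': at 8  → match P1@[20:25]
pos 26 'a': at 14 (fail-walked)
pos 27 'b': at 15  → match P4@[26:27]

All matches (sorted): [[1,4],[2,2],[2,5],[8,4],[9,2],[9,5],[13,5],[16,1],[17,5],[22,5],[25,1],[27,4]]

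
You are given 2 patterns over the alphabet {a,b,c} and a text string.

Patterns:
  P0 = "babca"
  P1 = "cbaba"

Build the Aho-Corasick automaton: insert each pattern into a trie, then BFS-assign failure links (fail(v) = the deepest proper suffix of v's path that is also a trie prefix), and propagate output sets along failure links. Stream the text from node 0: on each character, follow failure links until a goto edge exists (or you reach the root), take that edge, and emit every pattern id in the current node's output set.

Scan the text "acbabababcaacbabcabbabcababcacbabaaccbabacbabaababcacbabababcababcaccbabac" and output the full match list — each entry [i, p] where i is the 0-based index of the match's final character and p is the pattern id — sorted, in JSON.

Build:
Trie (insert patterns):
  0='ε' goto b→1 c→6
  1='b' goto a→2
  2='ba' goto b→3
  3='bab' goto c→4
  4='babc' goto a→5
  5='babca' goto ·  ←P0
  6='c' goto b→7
  7='cb' goto a→8
  8='cba' goto b→9
  9='cbab' goto a→10
  10='cbaba' goto ·  ←P1

BFS fail/out derivation:
  n1('b'): parent n0 fail=0; on 'b' 0 → fail=0;  out ∅∪∅=∅
  n6('c'): parent n0 fail=0; on 'c' 0 → fail=0;  out ∅∪∅=∅
  n2('ba'): parent n1 fail=0; on 'a' 0 → fail=0;  out ∅∪∅=∅
  n7('cb'): parent n6 fail=0; on 'b' 0 → fail=1;  out ∅∪∅=∅
  n3('bab'): parent n2 fail=0; on 'b' 0 → fail=1;  out ∅∪∅=∅
  n8('cba'): parent n7 fail=1; on 'a' 1 → fail=2;  out ∅∪∅=∅
  n4('babc'): parent n3 fail=1; on 'c' 1→0 → fail=6;  out ∅∪∅=∅
  n9('cbab'): parent n8 fail=2; on 'b' 2 → fail=3;  out ∅∪∅=∅
  n5('babca'): parent n4 fail=6; on 'a' 6→0 → fail=0;  out {0}∪∅={0}
  n10('cbaba'): parent n9 fail=3; on 'a' 3→1 → fail=2;  out {1}∪∅={1}

Text stream:
i=0 'a': node 0→0
i=1 'c': node 0→6
i=2 'b': node 6→7
i=3 'a': node 7→8
i=4 'b': node 8→9
i=5 'a': node 9→10  → match P1@[1:5]
i=6 'b': node 10→3 (via fail)
i=7 'a': node 3→2 (via fail)
i=8 'b': node 2→3
i=9 'c': node 3→4
i=10 'a': node 4→5  → match P0@[6:10]
i=11 'a': node 5→0 (via fail)
i=12 'c': node 0→6
i=13 'b': node 6→7
i=14 'a': node 7→8
i=15 'b': node 8→9
i=16 'c': node 9→4 (via fail)
i=17 'a': node 4→5  → match P0@[13:17]
i=18 'b': node 5→1 (via fail)
i=19 'b': node 1→1 (via fail)
i=20 'a': node 1→2
i=21 'b': node 2→3
i=22 'c': node 3→4
i=23 'a': node 4→5  → match P0@[19:23]
i=24 'b': node 5→1 (via fail)
i=25 'a': node 1→2
i=26 'b': node 2→3
i=27 'c': node 3→4
i=28 'a': node 4→5  → match P0@[24:28]
i=29 'c': node 5→6 (via fail)
i=30 'b': node 6→7
i=31 'a': node 7→8
i=32 'b': node 8→9
i=33 'a': node 9→10  → match P1@[29:33]
i=34 'a': node 10→0 (via fail)
i=35 'c': node 0→6
i=36 'c': node 6→6 (via fail)
i=37 'b': node 6→7
i=38 'a': node 7→8
i=39 'b': node 8→9
i=40 'a': node 9→10  → match P1@[36:40]
i=41 'c': node 10→6 (via fail)
i=42 'b': node 6→7
i=43 'a': node 7→8
i=44 'b': node 8→9
i=45 'a': node 9→10  → match P1@[41:45]
i=46 'a': node 10→0 (via fail)
i=47 'b': node 0→1
i=48 'a': node 1→2
i=49 'b': node 2→3
i=50 'c': node 3→4
i=51 'a': node 4→5  → match P0@[47:51]
i=52 'c': node 5→6 (via fail)
i=53 'b': node 6→7
i=54 'a': node 7→8
i=55 'b': node 8→9
i=56 'a': node 9→10  → match P1@[52:56]
i=57 'b': node 10→3 (via fail)
i=58 'a': node 3→2 (via fail)
i=59 'b': node 2→3
i=60 'c': node 3→4
i=61 'a': node 4→5  → match P0@[57:61]
i=62 'b': node 5→1 (via fail)
i=63 'a': node 1→2
i=64 'b': node 2→3
i=65 'c': node 3→4
i=66 'a': node 4→5  → match P0@[62:66]
i=67 'c': node 5→6 (via fail)
i=68 'c': node 6→6 (via fail)
i=69 'b': node 6→7
i=70 'a': node 7→8
i=71 'b': node 8→9
i=72 'a': node 9→10  → match P1@[68:72]
i=73 'c': node 10→6 (via fail)

Matches: [[5,1],[10,0],[17,0],[23,0],[28,0],[33,1],[40,1],[45,1],[51,0],[56,1],[61,0],[66,0],[72,1]]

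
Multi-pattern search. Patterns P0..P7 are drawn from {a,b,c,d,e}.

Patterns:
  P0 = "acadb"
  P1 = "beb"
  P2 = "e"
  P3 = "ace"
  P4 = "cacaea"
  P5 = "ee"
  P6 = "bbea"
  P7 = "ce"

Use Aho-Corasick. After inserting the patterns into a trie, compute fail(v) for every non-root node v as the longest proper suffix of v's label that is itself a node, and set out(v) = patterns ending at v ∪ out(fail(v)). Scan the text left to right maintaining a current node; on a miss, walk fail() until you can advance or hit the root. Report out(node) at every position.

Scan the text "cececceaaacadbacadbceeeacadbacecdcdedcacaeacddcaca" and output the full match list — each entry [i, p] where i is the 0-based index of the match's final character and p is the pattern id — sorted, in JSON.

Construct AC machine:
Trie nodes:
  0='ε' goto a→1 b→6 c→11 e→9
  1='a' goto c→2
  2='ac' goto a→3 e→10
  3='aca' goto d→4
  4='acad' goto b→5
  5='acadb' goto ·  [P0 ends]
  6='b' goto b→18 e→7
  7='be' goto b→8
  8='beb' goto ·  [P1 ends]
  9='e' goto e→17  [P2 ends]
  10='ace' goto ·  [P3 ends]
  11='c' goto a→12 e→21
  12='ca' goto c→13
  13='cac' goto a→14
  14='caca' goto e→15
  15='cacae' goto a→16
  16='cacaea' goto ·  [P4 ends]
  17='ee' goto ·  [P5 ends]
  18='bb' goto e→19
  19='bbe' goto a→20
  20='bbea' goto ·  [P6 ends]
  21='ce' goto ·  [P7 ends]

BFS fail/out derivation:
  fail(1) 'a': from fail(0)=0 chase 'a': 0 ⇒ 0;  out=∅∪out(0)=∅
  fail(6) 'b': from fail(0)=0 chase 'b': 0 ⇒ 0;  out=∅∪out(0)=∅
  fail(9) 'e': from fail(0)=0 chase 'e': 0 ⇒ 0;  out={2}∪out(0)={2}
  fail(11) 'c': from fail(0)=0 chase 'c': 0 ⇒ 0;  out=∅∪out(0)=∅
  fail(2) 'ac': from fail(1)=0 chase 'c': 0 ⇒ 11;  out=∅∪out(11)=∅
  fail(7) 'be': from fail(6)=0 chase 'e': 0 ⇒ 9;  out=∅∪out(9)={2}
  fail(12) 'ca': from fail(11)=0 chase 'a': 0 ⇒ 1;  out=∅∪out(1)=∅
  fail(17) 'ee': from fail(9)=0 chase 'e': 0 ⇒ 9;  out={5}∪out(9)={2,5}
  fail(18) 'bb': from fail(6)=0 chase 'b': 0 ⇒ 6;  out=∅∪out(6)=∅
  fail(21) 'ce': from fail(11)=0 chase 'e': 0 ⇒ 9;  out={7}∪out(9)={2,7}
  fail(3) 'aca': from fail(2)=11 chase 'a': 11 ⇒ 12;  out=∅∪out(12)=∅
  fail(8) 'beb': from fail(7)=9 chase 'b': 9→0 ⇒ 6;  out={1}∪out(6)={1}
  fail(10) 'ace': from fail(2)=11 chase 'e': 11 ⇒ 21;  out={3}∪out(21)={2,3,7}
  fail(13) 'cac': from fail(12)=1 chase 'c': 1 ⇒ 2;  out=∅∪out(2)=∅
  fail(19) 'bbe': from fail(18)=6 chase 'e': 6 ⇒ 7;  out=∅∪out(7)={2}
  fail(4) 'acad': from fail(3)=12 chase 'd': 12→1→0 ⇒ 0;  out=∅∪out(0)=∅
  fail(14) 'caca': from fail(13)=2 chase 'a': 2 ⇒ 3;  out=∅∪out(3)=∅
  fail(20) 'bbea': from fail(19)=7 chase 'a': 7→9→0 ⇒ 1;  out={6}∪out(1)={6}
  fail(5) 'acadb': from fail(4)=0 chase 'b': 0 ⇒ 6;  out={0}∪out(6)={0}
  fail(15) 'cacae': from fail(14)=3 chase 'e': 3→12→1→0 ⇒ 9;  out=∅∪out(9)={2}
  fail(16) 'cacaea': from fail(15)=9 chase 'a': 9→0 ⇒ 1;  out={4}∪out(1)={4}

Scan:
[0] read 'c'  n0⇒n11
[1] read 'e'  n11⇒n21  emit P2@[1:1],P7@[0:1]
[2] read 'c'  n21⇒n11 ·f
[3] read 'e'  n11⇒n21  emit P2@[3:3],P7@[2:3]
[4] read 'c'  n21⇒n11 ·f
[5] read 'c'  n11⇒n11 ·f
[6] read 'e'  n11⇒n21  emit P2@[6:6],P7@[5:6]
[7] read 'a'  n21⇒n1 ·f
[8] read 'a'  n1⇒n1 ·f
[9] read 'a'  n1⇒n1 ·f
[10] read 'c'  n1⇒n2
[11] read 'a'  n2⇒n3
[12] read 'd'  n3⇒n4
[13] read 'b'  n4⇒n5  emit P0@[9:13]
[14] read 'a'  n5⇒n1 ·f
[15] read 'c'  n1⇒n2
[16] read 'a'  n2⇒n3
[17] read 'd'  n3⇒n4
[18] read 'b'  n4⇒n5  emit P0@[14:18]
[19] read 'c'  n5⇒n11 ·f
[20] read 'e'  n11⇒n21  emit P2@[20:20],P7@[19:20]
[21] read 'e'  n21⇒n17 ·f  emit P2@[21:21],P5@[20:21]
[22] read 'e'  n17⇒n17 ·f  emit P2@[22:22],P5@[21:22]
[23] read 'a'  n17⇒n1 ·f
[24] read 'c'  n1⇒n2
[25] read 'a'  n2⇒n3
[26] read 'd'  n3⇒n4
[27] read 'b'  n4⇒n5  emit P0@[23:27]
[28] read 'a'  n5⇒n1 ·f
[29] read 'c'  n1⇒n2
[30] read 'e'  n2⇒n10  emit P2@[30:30],P3@[28:30],P7@[29:30]
[31] read 'c'  n10⇒n11 ·f
[32] read 'd'  n11⇒n0 ·f
[33] read 'c'  n0⇒n11
[34] read 'd'  n11⇒n0 ·f
[35] read 'e'  n0⇒n9  emit P2@[35:35]
[36] read 'd'  n9⇒n0 ·f
[37] read 'c'  n0⇒n11
[38] read 'a'  n11⇒n12
[39] read 'c'  n12⇒n13
[40] read 'a'  n13⇒n14
[41] read 'e'  n14⇒n15  emit P2@[41:41]
[42] read 'a'  n15⇒n16  emit P4@[37:42]
[43] read 'c'  n16⇒n2 ·f
[44] read 'd'  n2⇒n0 ·f
[45] read 'd'  n0⇒n0
[46] read 'c'  n0⇒n11
[47] read 'a'  n11⇒n12
[48] read 'c'  n12⇒n13
[49] read 'a'  n13⇒n14

Result: [[1,2],[1,7],[3,2],[3,7],[6,2],[6,7],[13,0],[18,0],[20,2],[20,7],[21,2],[21,5],[22,2],[22,5],[27,0],[30,2],[30,3],[30,7],[35,2],[41,2],[42,4]]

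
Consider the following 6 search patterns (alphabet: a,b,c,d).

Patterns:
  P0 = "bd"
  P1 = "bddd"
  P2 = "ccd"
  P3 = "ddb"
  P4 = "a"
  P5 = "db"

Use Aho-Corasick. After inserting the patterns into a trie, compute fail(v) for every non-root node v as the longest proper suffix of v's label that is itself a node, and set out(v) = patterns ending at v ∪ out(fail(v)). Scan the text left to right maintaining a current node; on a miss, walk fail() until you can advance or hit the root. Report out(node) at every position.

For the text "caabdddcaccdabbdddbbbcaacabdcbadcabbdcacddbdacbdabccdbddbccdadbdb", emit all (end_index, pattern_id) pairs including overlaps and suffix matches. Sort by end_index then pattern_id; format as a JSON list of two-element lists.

Build:
Trie nodes:
  0='ε' goto a→11 b→1 c→5 d→8
  1='b' goto d→2
  2='bd' goto d→3  [P0 ends]
  3='bdd' goto d→4
  4='bddd' goto ·  [P1 ends]
  5='c' goto c→6
  6='cc' goto d→7
  7='ccd' goto ·  [P2 ends]
  8='d' goto b→12 d→9
  9='dd' goto b→10
  10='ddb' goto ·  [P3 ends]
  11='a' goto ·  [P4 ends]
  12='db' goto ·  [P5 ends]

BFS fail/out derivation:
  n1('b'): parent n0 fail=0; on 'b' 0 → fail=0;  out ∅∪∅=∅
  n5('c'): parent n0 fail=0; on 'c' 0 → fail=0;  out ∅∪∅=∅
  n8('d'): parent n0 fail=0; on 'd' 0 → fail=0;  out ∅∪∅=∅
  n11('a'): parent n0 fail=0; on 'a' 0 → fail=0;  out {4}∪∅={4}
  n2('bd'): parent n1 fail=0; on 'd' 0 → fail=8;  out {0}∪∅={0}
  n6('cc'): parent n5 fail=0; on 'c' 0 → fail=5;  out ∅∪∅=∅
  n9('dd'): parent n8 fail=0; on 'd' 0 → fail=8;  out ∅∪∅=∅
  n12('db'): parent n8 fail=0; on 'b' 0 → fail=1;  out {5}∪∅={5}
  n3('bdd'): parent n2 fail=8; on 'd' 8 → fail=9;  out ∅∪∅=∅
  n7('ccd'): parent n6 fail=5; on 'd' 5→0 → fail=8;  out {2}∪∅={2}
  n10('ddb'): parent n9 fail=8; on 'b' 8 → fail=12;  out {3}∪{5}={3,5}
  n4('bddd'): parent n3 fail=9; on 'd' 9→8 → fail=9;  out {1}∪∅={1}

Text stream:
i=0 'c': node 0→5
i=1 'a': node 5→11 ·f  → match P4@[1:1]
i=2 'a': node 11→11 ·f  → match P4@[2:2]
i=3 'b': node 11→1 ·f
i=4 'd': node 1→2  → match P0@[3:4]
i=5 'd': node 2→3
i=6 'd': node 3→4  → match P1@[3:6]
i=7 'c': node 4→5 ·f
i=8 'a': node 5→11 ·f  → match P4@[8:8]
i=9 'c': node 11→5 ·f
i=10 'c': node 5→6
i=11 'd': node 6→7  → match P2@[9:11]
i=12 'a': node 7→11 ·f  → match P4@[12:12]
i=13 'b': node 11→1 ·f
i=14 'b': node 1→1 ·f
i=15 'd': node 1→2  → match P0@[14:15]
i=16 'd': node 2→3
i=17 'd': node 3→4  → match P1@[14:17]
i=18 'b': node 4→10 ·f  → match P3@[16:18],P5@[17:18]
i=19 'b': node 10→1 ·f
i=20 'b': node 1→1 ·f
i=21 'c': node 1→5 ·f
i=22 'a': node 5→11 ·f  → match P4@[22:22]
i=23 'a': node 11→11 ·f  → match P4@[23:23]
i=24 'c': node 11→5 ·f
i=25 'a': node 5→11 ·f  → match P4@[25:25]
i=26 'b': node 11→1 ·f
i=27 'd': node 1→2  → match P0@[26:27]
i=28 'c': node 2→5 ·f
i=29 'b': node 5→1 ·f
i=30 'a': node 1→11 ·f  → match P4@[30:30]
i=31 'd': node 11→8 ·f
i=32 'c': node 8→5 ·f
i=33 'a': node 5→11 ·f  → match P4@[33:33]
i=34 'b': node 11→1 ·f
i=35 'b': node 1→1 ·f
i=36 'd': node 1→2  → match P0@[35:36]
i=37 'c': node 2→5 ·f
i=38 'a': node 5→11 ·f  → match P4@[38:38]
i=39 'c': node 11→5 ·f
i=40 'd': node 5→8 ·f
i=41 'd': node 8→9
i=42 'b': node 9→10  → match P3@[40:42],P5@[41:42]
i=43 'd': node 10→2 ·f  → match P0@[42:43]
i=44 'a': node 2→11 ·f  → match P4@[44:44]
i=45 'c': node 11→5 ·f
i=46 'b': node 5→1 ·f
i=47 'd': node 1→2  → match P0@[46:47]
i=48 'a': node 2→11 ·f  → match P4@[48:48]
i=49 'b': node 11→1 ·f
i=50 'c': node 1→5 ·f
i=51 'c': node 5→6
i=52 'd': node 6→7  → match P2@[50:52]
i=53 'b': node 7→12 ·f  → match P5@[52:53]
i=54 'd': node 12→2 ·f  → match P0@[53:54]
i=55 'd': node 2→3
i=56 'b': node 3→10 ·f  → match P3@[54:56],P5@[55:56]
i=57 'c': node 10→5 ·f
i=58 'c': node 5→6
i=59 'd': node 6→7  → match P2@[57:59]
i=60 'a': node 7→11 ·f  → match P4@[60:60]
i=61 'd': node 11→8 ·f
i=62 'b': node 8→12  → match P5@[61:62]
i=63 'd': node 12→2 ·f  → match P0@[62:63]
i=64 'b': node 2→12 ·f  → match P5@[63:64]

All matches (sorted): [[1,4],[2,4],[4,0],[6,1],[8,4],[11,2],[12,4],[15,0],[17,1],[18,3],[18,5],[22,4],[23,4],[25,4],[27,0],[30,4],[33,4],[36,0],[38,4],[42,3],[42,5],[43,0],[44,4],[47,0],[48,4],[52,2],[53,5],[54,0],[56,3],[56,5],[59,2],[60,4],[62,5],[63,0],[64,5]]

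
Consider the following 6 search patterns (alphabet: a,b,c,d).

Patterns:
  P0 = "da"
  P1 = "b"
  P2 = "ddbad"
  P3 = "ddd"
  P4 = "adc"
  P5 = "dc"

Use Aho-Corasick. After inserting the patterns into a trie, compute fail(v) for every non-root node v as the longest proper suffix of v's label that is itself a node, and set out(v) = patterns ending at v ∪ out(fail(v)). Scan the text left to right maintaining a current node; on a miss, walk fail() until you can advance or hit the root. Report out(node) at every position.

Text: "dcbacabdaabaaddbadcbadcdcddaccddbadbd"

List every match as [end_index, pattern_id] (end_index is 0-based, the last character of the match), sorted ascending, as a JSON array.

Build automaton:
Trie (insert patterns):
  n0 'ε': a→9 b→3 d→1
  n1 'd': a→2 c→12 d→4
  n2 'da': ·  ←P0
  n3 'b': ·  ←P1
  n4 'dd': b→5 d→8
  n5 'ddb': a→6
  n6 'ddba': d→7
  n7 'ddbad': ·  ←P2
  n8 'ddd': ·  ←P3
  n9 'a': d→10
  n10 'ad': c→11
  n11 'adc': ·  ←P4
  n12 'dc': ·  ←P5

Failure links (BFS by depth):
  fail(1) 'd': from fail(0)=0 chase 'd': 0 ⇒ 0;  out=∅∪out(0)=∅
  fail(3) 'b': from fail(0)=0 chase 'b': 0 ⇒ 0;  out={1}∪out(0)={1}
  fail(9) 'a': from fail(0)=0 chase 'a': 0 ⇒ 0;  out=∅∪out(0)=∅
  fail(2) 'da': from fail(1)=0 chase 'a': 0 ⇒ 9;  out={0}∪out(9)={0}
  fail(4) 'dd': from fail(1)=0 chase 'd': 0 ⇒ 1;  out=∅∪out(1)=∅
  fail(10) 'ad': from fail(9)=0 chase 'd': 0 ⇒ 1;  out=∅∪out(1)=∅
  fail(12) 'dc': from fail(1)=0 chase 'c': 0 ⇒ 0;  out={5}∪out(0)={5}
  fail(5) 'ddb': from fail(4)=1 chase 'b': 1→0 ⇒ 3;  out=∅∪out(3)={1}
  fail(8) 'ddd': from fail(4)=1 chase 'd': 1 ⇒ 4;  out={3}∪out(4)={3}
  fail(11) 'adc': from fail(10)=1 chase 'c': 1 ⇒ 12;  out={4}∪out(12)={4,5}
  fail(6) 'ddba': from fail(5)=3 chase 'a': 3→0 ⇒ 9;  out=∅∪out(9)=∅
  fail(7) 'ddbad': from fail(6)=9 chase 'd': 9 ⇒ 10;  out={2}∪out(10)={2}

Scan:
pos 0 'd': at 1
pos 1 'c': at 12  → match P5@[0:1]
pos 2 'b': at 3 (via fail)  → match P1@[2:2]
pos 3 'a': at 9 (via fail)
pos 4 'c': at 0 (via fail)
pos 5 'a': at 9
pos 6 'b': at 3 (via fail)  → match P1@[6:6]
pos 7 'd': at 1 (via fail)
pos 8 'a': at 2  → match P0@[7:8]
pos 9 'a': at 9 (via fail)
pos 10 'b': at 3 (via fail)  → match P1@[10:10]
pos 11 'a': at 9 (via fail)
pos 12 'a': at 9 (via fail)
pos 13 'd': at 10
pos 14 'd': at 4 (via fail)
pos 15 'b': at 5  → match P1@[15:15]
pos 16 'a': at 6
pos 17 'd': at 7  → match P2@[13:17]
pos 18 'c': at 11 (via fail)  → match P4@[16:18],P5@[17:18]
pos 19 'b': at 3 (via fail)  → match P1@[19:19]
pos 20 'a': at 9 (via fail)
pos 21 'd': at 10
pos 22 'c': at 11  → match P4@[20:22],P5@[21:22]
pos 23 'd': at 1 (via fail)
pos 24 'c': at 12  → match P5@[23:24]
pos 25 'd': at 1 (via fail)
pos 26 'd': at 4
pos 27 'a': at 2 (via fail)  → match P0@[26:27]
pos 28 'c': at 0 (via fail)
pos 29 'c': at 0
pos 30 'd': at 1
pos 31 'd': at 4
pos 32 'b': at 5  → match P1@[32:32]
pos 33 'a': at 6
pos 34 'd': at 7  → match P2@[30:34]
pos 35 'b': at 3 (via fail)  → match P1@[35:35]
pos 36 'd': at 1 (via fail)

All matches (sorted): [[1,5],[2,1],[6,1],[8,0],[10,1],[15,1],[17,2],[18,4],[18,5],[19,1],[22,4],[22,5],[24,5],[27,0],[32,1],[34,2],[35,1]]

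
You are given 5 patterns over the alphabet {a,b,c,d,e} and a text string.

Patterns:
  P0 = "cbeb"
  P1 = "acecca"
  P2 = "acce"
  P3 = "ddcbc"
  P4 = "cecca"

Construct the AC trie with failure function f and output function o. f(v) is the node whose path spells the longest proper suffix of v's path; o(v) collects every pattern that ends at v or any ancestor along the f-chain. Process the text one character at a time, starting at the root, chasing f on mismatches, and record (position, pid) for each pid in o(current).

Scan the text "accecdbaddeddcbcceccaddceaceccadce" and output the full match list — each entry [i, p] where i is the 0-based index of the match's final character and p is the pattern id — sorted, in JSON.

Build automaton:
Trie nodes:
  0='ε' goto a→5 c→1 d→13
  1='c' goto b→2 e→18
  2='cb' goto e→3
  3='cbe' goto b→4
  4='cbeb' goto ·  ←P0
  5='a' goto c→6
  6='ac' goto c→11 e→7
  7='ace' goto c→8
  8='acec' goto c→9
  9='acecc' goto a→10
  10='acecca' goto ·  ←P1
  11='acc' goto e→12
  12='acce' goto ·  ←P2
  13='d' goto d→14
  14='dd' goto c→15
  15='ddc' goto b→16
  16='ddcb' goto c→17
  17='ddcbc' goto ·  ←P3
  18='ce' goto c→19
  19='cec' goto c→20
  20='cecc' goto a→21
  21='cecca' goto ·  ←P4

BFS fail/out derivation:
  n1('c'): parent n0 fail=0; on 'c' 0 → fail=0;  out ∅∪∅=∅
  n5('a'): parent n0 fail=0; on 'a' 0 → fail=0;  out ∅∪∅=∅
  n13('d'): parent n0 fail=0; on 'd' 0 → fail=0;  out ∅∪∅=∅
  n2('cb'): parent n1 fail=0; on 'b' 0 → fail=0;  out ∅∪∅=∅
  n6('ac'): parent n5 fail=0; on 'c' 0 → fail=1;  out ∅∪∅=∅
  n14('dd'): parent n13 fail=0; on 'd' 0 → fail=13;  out ∅∪∅=∅
  n18('ce'): parent n1 fail=0; on 'e' 0 → fail=0;  out ∅∪∅=∅
  n3('cbe'): parent n2 fail=0; on 'e' 0 → fail=0;  out ∅∪∅=∅
  n7('ace'): parent n6 fail=1; on 'e' 1 → fail=18;  out ∅∪∅=∅
  n11('acc'): parent n6 fail=1; on 'c' 1→0 → fail=1;  out ∅∪∅=∅
  n15('ddc'): parent n14 fail=13; on 'c' 13→0 → fail=1;  out ∅∪∅=∅
  n19('cec'): parent n18 fail=0; on 'c' 0 → fail=1;  out ∅∪∅=∅
  n4('cbeb'): parent n3 fail=0; on 'b' 0 → fail=0;  out {0}∪∅={0}
  n8('acec'): parent n7 fail=18; on 'c' 18 → fail=19;  out ∅∪∅=∅
  n12('acce'): parent n11 fail=1; on 'e' 1 → fail=18;  out {2}∪∅={2}
  n16('ddcb'): parent n15 fail=1; on 'b' 1 → fail=2;  out ∅∪∅=∅
  n20('cecc'): parent n19 fail=1; on 'c' 1→0 → fail=1;  out ∅∪∅=∅
  n9('acecc'): parent n8 fail=19; on 'c' 19 → fail=20;  out ∅∪∅=∅
  n17('ddcbc'): parent n16 fail=2; on 'c' 2→0 → fail=1;  out {3}∪∅={3}
  n21('cecca'): parent n20 fail=1; on 'a' 1→0 → fail=5;  out {4}∪∅={4}
  n10('acecca'): parent n9 fail=20; on 'a' 20 → fail=21;  out {1}∪{4}={1,4}

Run:
pos 0 'a': at 5
pos 1 'c': at 6
pos 2 'c': at 11
pos 3 'e': at 12  ** P2@[0:3]
pos 4 'c': at 19 ·f
pos 5 'd': at 13 ·f
pos 6 'b': at 0 ·f
pos 7 'a': at 5
pos 8 'd': at 13 ·f
pos 9 'd': at 14
pos 10 'e': at 0 ·f
pos 11 'd': at 13
pos 12 'd': at 14
pos 13 'c': at 15
pos 14 'b': at 16
pos 15 'c': at 17  ** P3@[11:15]
pos 16 'c': at 1 ·f
pos 17 'e': at 18
pos 18 'c': at 19
pos 19 'c': at 20
pos 20 'a': at 21  ** P4@[16:20]
pos 21 'd': at 13 ·f
pos 22 'd': at 14
pos 23 'c': at 15
pos 24 'e': at 18 ·f
pos 25 'a': at 5 ·f
pos 26 'c': at 6
pos 27 'e': at 7
pos 28 'c': at 8
pos 29 'c': at 9
pos 30 'a': at 10  ** P1@[25:30],P4@[26:30]
pos 31 'd': at 13 ·f
pos 32 'c': at 1 ·f
pos 33 'e': at 18

All matches (sorted): [[3,2],[15,3],[20,4],[30,1],[30,4]]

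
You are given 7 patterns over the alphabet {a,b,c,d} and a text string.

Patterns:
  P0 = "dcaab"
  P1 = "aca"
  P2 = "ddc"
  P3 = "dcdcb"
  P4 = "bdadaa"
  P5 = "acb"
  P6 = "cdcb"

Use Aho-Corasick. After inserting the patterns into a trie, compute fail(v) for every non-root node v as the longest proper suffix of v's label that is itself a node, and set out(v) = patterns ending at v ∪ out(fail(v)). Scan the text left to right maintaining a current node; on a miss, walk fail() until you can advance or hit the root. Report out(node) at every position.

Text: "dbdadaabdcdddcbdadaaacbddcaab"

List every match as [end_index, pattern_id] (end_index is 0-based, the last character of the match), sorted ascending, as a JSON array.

Build:
Trie nodes:
  n0 'ε': a→6 b→14 c→21 d→1
  n1 'd': c→2 d→9
  n2 'dc': a→3 d→11
  n3 'dca': a→4
  n4 'dcaa': b→5
  n5 'dcaab': ·  ←P0
  n6 'a': c→7
  n7 'ac': a→8 b→20
  n8 'aca': ·  ←P1
  n9 'dd': c→10
  n10 'ddc': ·  ←P2
  n11 'dcd': c→12
  n12 'dcdc': b→13
  n13 'dcdcb': ·  ←P3
  n14 'b': d→15
  n15 'bd': a→16
  n16 'bda': d→17
  n17 'bdad': a→18
  n18 'bdada': a→19
  n19 'bdadaa': ·  ←P4
  n20 'acb': ·  ←P5
  n21 'c': d→22
  n22 'cd': c→23
  n23 'cdc': b→24
  n24 'cdcb': ·  ←P6

Failure links (BFS by depth):
  fail(1) 'd': from fail(0)=0 chase 'd': 0 ⇒ 0;  out=∅∪out(0)=∅
  fail(6) 'a': from fail(0)=0 chase 'a': 0 ⇒ 0;  out=∅∪out(0)=∅
  fail(14) 'b': from fail(0)=0 chase 'b': 0 ⇒ 0;  out=∅∪out(0)=∅
  fail(21) 'c': from fail(0)=0 chase 'c': 0 ⇒ 0;  out=∅∪out(0)=∅
  fail(2) 'dc': from fail(1)=0 chase 'c': 0 ⇒ 21;  out=∅∪out(21)=∅
  fail(7) 'ac': from fail(6)=0 chase 'c': 0 ⇒ 21;  out=∅∪out(21)=∅
  fail(9) 'dd': from fail(1)=0 chase 'd': 0 ⇒ 1;  out=∅∪out(1)=∅
  fail(15) 'bd': from fail(14)=0 chase 'd': 0 ⇒ 1;  out=∅∪out(1)=∅
  fail(22) 'cd': from fail(21)=0 chase 'd': 0 ⇒ 1;  out=∅∪out(1)=∅
  fail(3) 'dca': from fail(2)=21 chase 'a': 21→0 ⇒ 6;  out=∅∪out(6)=∅
  fail(8) 'aca': from fail(7)=21 chase 'a': 21→0 ⇒ 6;  out={1}∪out(6)={1}
  fail(10) 'ddc': from fail(9)=1 chase 'c': 1 ⇒ 2;  out={2}∪out(2)={2}
  fail(11) 'dcd': from fail(2)=21 chase 'd': 21 ⇒ 22;  out=∅∪out(22)=∅
  fail(16) 'bda': from fail(15)=1 chase 'a': 1→0 ⇒ 6;  out=∅∪out(6)=∅
  fail(20) 'acb': from fail(7)=21 chase 'b': 21→0 ⇒ 14;  out={5}∪out(14)={5}
  fail(23) 'cdc': from fail(22)=1 chase 'c': 1 ⇒ 2;  out=∅∪out(2)=∅
  fail(4) 'dcaa': from fail(3)=6 chase 'a': 6→0 ⇒ 6;  out=∅∪out(6)=∅
  fail(12) 'dcdc': from fail(11)=22 chase 'c': 22 ⇒ 23;  out=∅∪out(23)=∅
  fail(17) 'bdad': from fail(16)=6 chase 'd': 6→0 ⇒ 1;  out=∅∪out(1)=∅
  fail(24) 'cdcb': from fail(23)=2 chase 'b': 2→21→0 ⇒ 14;  out={6}∪out(14)={6}
  fail(5) 'dcaab': from fail(4)=6 chase 'b': 6→0 ⇒ 14;  out={0}∪out(14)={0}
  fail(13) 'dcdcb': from fail(12)=23 chase 'b': 23 ⇒ 24;  out={3}∪out(24)={3,6}
  fail(18) 'bdada': from fail(17)=1 chase 'a': 1→0 ⇒ 6;  out=∅∪out(6)=∅
  fail(19) 'bdadaa': from fail(18)=6 chase 'a': 6→0 ⇒ 6;  out={4}∪out(6)={4}

Text stream:
[0] read 'd'  n0⇒n1
[1] read 'b'  n1⇒n14 (via fail)
[2] read 'd'  n14⇒n15
[3] read 'a'  n15⇒n16
[4] read 'd'  n16⇒n17
[5] read 'a'  n17⇒n18
[6] read 'a'  n18⇒n19  → match P4@[1:6]
[7] read 'b'  n19⇒n14 (via fail)
[8] read 'd'  n14⇒n15
[9] read 'c'  n15⇒n2 (via fail)
[10] read 'd'  n2⇒n11
[11] read 'd'  n11⇒n9 (via fail)
[12] read 'd'  n9⇒n9 (via fail)
[13] read 'c'  n9⇒n10  → match P2@[11:13]
[14] read 'b'  n10⇒n14 (via fail)
[15] read 'd'  n14⇒n15
[16] read 'a'  n15⇒n16
[17] read 'd'  n16⇒n17
[18] read 'a'  n17⇒n18
[19] read 'a'  n18⇒n19  → match P4@[14:19]
[20] read 'a'  n19⇒n6 (via fail)
[21] read 'c'  n6⇒n7
[22] read 'b'  n7⇒n20  → match P5@[20:22]
[23] read 'd'  n20⇒n15 (via fail)
[24] read 'd'  n15⇒n9 (via fail)
[25] read 'c'  n9⇒n10  → match P2@[23:25]
[26] read 'a'  n10⇒n3 (via fail)
[27] read 'a'  n3⇒n4
[28] read 'b'  n4⇒n5  → match P0@[24:28]

All matches (sorted): [[6,4],[13,2],[19,4],[22,5],[25,2],[28,0]]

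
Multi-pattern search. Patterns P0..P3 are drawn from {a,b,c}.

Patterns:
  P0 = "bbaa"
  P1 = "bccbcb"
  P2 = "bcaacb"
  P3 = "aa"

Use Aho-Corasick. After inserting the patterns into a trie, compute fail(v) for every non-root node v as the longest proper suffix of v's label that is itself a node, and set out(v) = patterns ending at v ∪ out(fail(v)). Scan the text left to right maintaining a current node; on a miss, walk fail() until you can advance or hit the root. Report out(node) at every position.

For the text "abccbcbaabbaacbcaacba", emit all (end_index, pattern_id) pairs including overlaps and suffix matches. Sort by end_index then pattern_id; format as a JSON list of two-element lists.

Build:
Trie (insert patterns):
  n0 'ε': a→14 b→1
  n1 'b': b→2 c→5
  n2 'bb': a→3
  n3 'bba': a→4
  n4 'bbaa': ·  [P0 ends]
  n5 'bc': a→10 c→6
  n6 'bcc': b→7
  n7 'bccb': c→8
  n8 'bccbc': b→9
  n9 'bccbcb': ·  [P1 ends]
  n10 'bca': a→11
  n11 'bcaa': c→12
  n12 'bcaac': b→13
  n13 'bcaacb': ·  [P2 ends]
  n14 'a': a→15
  n15 'aa': ·  [P3 ends]

Failure links (BFS by depth):
  fail(1) 'b': from fail(0)=0 chase 'b': 0 ⇒ 0;  out=∅∪out(0)=∅
  fail(14) 'a': from fail(0)=0 chase 'a': 0 ⇒ 0;  out=∅∪out(0)=∅
  fail(2) 'bb': from fail(1)=0 chase 'b': 0 ⇒ 1;  out=∅∪out(1)=∅
  fail(5) 'bc': from fail(1)=0 chase 'c': 0 ⇒ 0;  out=∅∪out(0)=∅
  fail(15) 'aa': from fail(14)=0 chase 'a': 0 ⇒ 14;  out={3}∪out(14)={3}
  fail(3) 'bba': from fail(2)=1 chase 'a': 1→0 ⇒ 14;  out=∅∪out(14)=∅
  fail(6) 'bcc': from fail(5)=0 chase 'c': 0 ⇒ 0;  out=∅∪out(0)=∅
  fail(10) 'bca': from fail(5)=0 chase 'a': 0 ⇒ 14;  out=∅∪out(14)=∅
  fail(4) 'bbaa': from fail(3)=14 chase 'a': 14 ⇒ 15;  out={0}∪out(15)={0,3}
  fail(7) 'bccb': from fail(6)=0 chase 'b': 0 ⇒ 1;  out=∅∪out(1)=∅
  fail(11) 'bcaa': from fail(10)=14 chase 'a': 14 ⇒ 15;  out=∅∪out(15)={3}
  fail(8) 'bccbc': from fail(7)=1 chase 'c': 1 ⇒ 5;  out=∅∪out(5)=∅
  fail(12) 'bcaac': from fail(11)=15 chase 'c': 15→14→0 ⇒ 0;  out=∅∪out(0)=∅
  fail(9) 'bccbcb': from fail(8)=5 chase 'b': 5→0 ⇒ 1;  out={1}∪out(1)={1}
  fail(13) 'bcaacb': from fail(12)=0 chase 'b': 0 ⇒ 1;  out={2}∪out(1)={2}

Text stream:
pos 0 'a': at 14
pos 1 'b': at 1 (fail-walked)
pos 2 'c': at 5
pos 3 'c': at 6
pos 4 'b': at 7
pos 5 'c': at 8
pos 6 'b': at 9  → match P1@[1:6]
pos 7 'a': at 14 (fail-walked)
pos 8 'a': at 15  → match P3@[7:8]
pos 9 'b': at 1 (fail-walked)
pos 10 'b': at 2
pos 11 'a': at 3
pos 12 'a': at 4  → match P0@[9:12],P3@[11:12]
pos 13 'c': at 0 (fail-walked)
pos 14 'b': at 1
pos 15 'c': at 5
pos 16 'a': at 10
pos 17 'a': at 11  → match P3@[16:17]
pos 18 'c': at 12
pos 19 'b': at 13  → match P2@[14:19]
pos 20 'a': at 14 (fail-walked)

All matches (sorted): [[6,1],[8,3],[12,0],[12,3],[17,3],[19,2]]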